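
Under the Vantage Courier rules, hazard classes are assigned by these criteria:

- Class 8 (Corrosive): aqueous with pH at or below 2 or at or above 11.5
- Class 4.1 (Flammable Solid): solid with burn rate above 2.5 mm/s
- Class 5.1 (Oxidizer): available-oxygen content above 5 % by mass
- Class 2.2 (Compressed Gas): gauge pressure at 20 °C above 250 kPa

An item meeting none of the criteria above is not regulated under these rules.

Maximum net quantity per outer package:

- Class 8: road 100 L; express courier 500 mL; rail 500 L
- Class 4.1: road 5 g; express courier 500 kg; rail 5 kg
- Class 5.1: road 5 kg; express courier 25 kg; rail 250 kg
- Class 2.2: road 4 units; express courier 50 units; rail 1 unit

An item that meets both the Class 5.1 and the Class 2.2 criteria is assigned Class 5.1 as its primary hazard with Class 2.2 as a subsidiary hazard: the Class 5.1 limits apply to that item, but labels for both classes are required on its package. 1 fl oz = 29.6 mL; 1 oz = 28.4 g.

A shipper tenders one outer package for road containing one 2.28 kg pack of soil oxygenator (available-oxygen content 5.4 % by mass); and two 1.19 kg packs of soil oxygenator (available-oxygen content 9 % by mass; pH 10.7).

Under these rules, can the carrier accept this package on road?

Soil oxygenator: available-oxygen content 5.4 % by mass > 5 % by mass → Class 5.1 (Oxidizer).
Available-oxygen content 9 % by mass meets the Class 5.1 criterion (Oxidizer), so the soil oxygenator is Class 5.1.
Total Class 5.1: 2.28 kg + (two 1.19 kg packs = 2.38 kg) = 4.66 kg.
That is within the Class 5.1 road limit of 5 kg.

Yes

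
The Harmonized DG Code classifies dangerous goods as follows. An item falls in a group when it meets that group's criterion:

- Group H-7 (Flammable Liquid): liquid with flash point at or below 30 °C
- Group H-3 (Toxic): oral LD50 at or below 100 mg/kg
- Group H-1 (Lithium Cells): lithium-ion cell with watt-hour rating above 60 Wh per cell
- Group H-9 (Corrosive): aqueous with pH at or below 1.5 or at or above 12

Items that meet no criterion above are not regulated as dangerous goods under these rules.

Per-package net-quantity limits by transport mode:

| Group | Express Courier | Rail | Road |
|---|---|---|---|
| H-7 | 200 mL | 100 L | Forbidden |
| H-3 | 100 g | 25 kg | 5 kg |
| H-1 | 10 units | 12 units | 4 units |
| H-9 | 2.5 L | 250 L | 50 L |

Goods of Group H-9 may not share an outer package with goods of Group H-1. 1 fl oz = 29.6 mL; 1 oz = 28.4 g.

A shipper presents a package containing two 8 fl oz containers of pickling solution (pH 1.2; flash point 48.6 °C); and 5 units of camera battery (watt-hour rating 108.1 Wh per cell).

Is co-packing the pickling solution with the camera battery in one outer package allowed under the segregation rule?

No

With pH 1.2 (≤ 1.5), the pickling solution falls in Group H-9.
Watt-hour rating 108.1 Wh per cell meets the Group H-1 criterion (Lithium Cells), so the camera battery is Group H-1.
Group H-9 and Group H-1 may not share an outer package.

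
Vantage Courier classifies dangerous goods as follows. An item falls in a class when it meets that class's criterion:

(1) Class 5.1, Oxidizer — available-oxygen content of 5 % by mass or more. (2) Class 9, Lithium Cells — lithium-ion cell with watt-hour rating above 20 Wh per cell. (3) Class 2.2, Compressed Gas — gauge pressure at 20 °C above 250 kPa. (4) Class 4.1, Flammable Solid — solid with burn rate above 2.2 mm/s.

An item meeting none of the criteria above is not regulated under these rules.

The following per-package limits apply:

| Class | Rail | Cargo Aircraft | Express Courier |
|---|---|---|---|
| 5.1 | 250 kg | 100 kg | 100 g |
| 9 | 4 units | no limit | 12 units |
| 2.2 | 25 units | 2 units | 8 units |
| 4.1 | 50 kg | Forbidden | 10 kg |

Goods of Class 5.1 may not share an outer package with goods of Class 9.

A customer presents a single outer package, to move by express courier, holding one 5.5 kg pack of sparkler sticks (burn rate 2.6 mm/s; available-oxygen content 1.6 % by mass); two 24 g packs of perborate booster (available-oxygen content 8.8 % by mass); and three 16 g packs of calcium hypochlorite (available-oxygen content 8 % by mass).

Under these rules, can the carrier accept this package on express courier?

Yes

The sparkler sticks have burn rate 2.6 mm/s, which is > 2.2 mm/s, so they are Class 4.1 (Flammable Solid).
Available-oxygen content 8.8 % by mass meets the Class 5.1 criterion (Oxidizer), so the perborate booster is Class 5.1.
With available-oxygen content 8 % by mass (≥ 5 % by mass), the calcium hypochlorite falls in Class 5.1.
Class 5.1 net quantity: (two 24 g packs = 48 g) + (three 16 g packs = 48 g) = 96 g.
96 g is within the express courier limit of 100 g for Class 5.1.
Class 4.1 quantity: 5.5 kg.
5.5 kg ≤ 10 kg (express courier limit, Class 4.1) — within limit.
The segregation rule (Class 5.1 with Class 9) does not apply to Class 5.1 with Class 4.1.
Every hazard class is within its express courier limit and no segregation rule is violated.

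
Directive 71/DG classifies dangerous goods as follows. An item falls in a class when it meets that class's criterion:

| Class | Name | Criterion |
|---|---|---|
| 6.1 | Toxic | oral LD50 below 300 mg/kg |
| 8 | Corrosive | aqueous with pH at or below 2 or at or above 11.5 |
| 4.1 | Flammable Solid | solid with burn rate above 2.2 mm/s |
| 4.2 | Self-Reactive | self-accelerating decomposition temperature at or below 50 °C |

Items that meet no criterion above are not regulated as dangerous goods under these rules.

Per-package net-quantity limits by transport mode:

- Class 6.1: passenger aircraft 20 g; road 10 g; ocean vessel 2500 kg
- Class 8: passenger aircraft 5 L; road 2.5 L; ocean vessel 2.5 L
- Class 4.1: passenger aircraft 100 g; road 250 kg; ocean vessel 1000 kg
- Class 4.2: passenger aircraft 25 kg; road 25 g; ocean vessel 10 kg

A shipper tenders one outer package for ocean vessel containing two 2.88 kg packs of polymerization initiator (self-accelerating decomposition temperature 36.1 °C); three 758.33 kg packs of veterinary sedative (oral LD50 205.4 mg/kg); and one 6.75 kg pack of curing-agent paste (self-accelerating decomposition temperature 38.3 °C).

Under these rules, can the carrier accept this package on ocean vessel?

Self-accelerating decomposition temperature 36.1 °C meets the Class 4.2 criterion (Self-Reactive), so the polymerization initiator is Class 4.2.
Veterinary sedative: oral LD50 205.4 mg/kg < 300 mg/kg → Class 6.1 (Toxic).
Curing-agent paste: self-accelerating decomposition temperature 38.3 °C ≤ 50 °C → Class 4.2 (Self-Reactive).
Total Class 4.2: (two 2.88 kg packs = 5.76 kg) + 6.75 kg = 12.51 kg.
12.51 kg > 10 kg (ocean vessel limit, Class 4.2) — over the limit.
Class 6.1 quantity: three 758.33 kg packs = 2274.99 kg.
That is within the Class 6.1 ocean vessel limit of 2500 kg.

No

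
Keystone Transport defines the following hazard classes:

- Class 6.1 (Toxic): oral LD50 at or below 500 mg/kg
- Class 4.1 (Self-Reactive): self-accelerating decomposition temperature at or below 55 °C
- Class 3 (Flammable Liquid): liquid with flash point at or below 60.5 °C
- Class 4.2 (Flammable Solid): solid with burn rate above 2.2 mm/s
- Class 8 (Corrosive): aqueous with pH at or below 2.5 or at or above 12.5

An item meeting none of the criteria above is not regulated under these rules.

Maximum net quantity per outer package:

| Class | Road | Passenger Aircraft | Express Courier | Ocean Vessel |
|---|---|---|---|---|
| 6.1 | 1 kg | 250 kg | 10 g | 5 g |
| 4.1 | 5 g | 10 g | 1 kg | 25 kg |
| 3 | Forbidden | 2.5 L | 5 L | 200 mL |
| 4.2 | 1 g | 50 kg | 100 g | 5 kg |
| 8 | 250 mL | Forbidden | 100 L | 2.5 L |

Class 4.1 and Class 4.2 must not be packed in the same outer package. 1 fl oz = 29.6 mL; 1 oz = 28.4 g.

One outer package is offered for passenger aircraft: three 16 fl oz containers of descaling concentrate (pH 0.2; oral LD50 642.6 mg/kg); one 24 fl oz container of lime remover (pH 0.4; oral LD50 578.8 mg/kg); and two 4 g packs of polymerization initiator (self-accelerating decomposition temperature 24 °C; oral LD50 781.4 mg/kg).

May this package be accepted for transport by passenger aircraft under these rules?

Descaling concentrate: pH 0.2 ≤ 2.5 → Class 8 (Corrosive).
The lime remover has pH 0.4, which is ≤ 2.5, so it is Class 8 (Corrosive).
The polymerization initiator has self-accelerating decomposition temperature 24 °C, which is ≤ 55 °C, so it is Class 4.1 (Self-Reactive).
Class 8 net quantity: (three 16 fl oz containers = 1420.8 mL) + (one 24 fl oz container = 710.4 mL) = 2131.2 mL.
By passenger aircraft, Class 8 is Forbidden regardless of quantity.
Class 4.1 quantity: two 4 g packs = 8 g.
8 g ≤ 10 g (passenger aircraft limit, Class 4.1) — within limit.
The segregation rule (Class 4.1 with Class 4.2) does not apply to Class 8 with Class 4.1.

No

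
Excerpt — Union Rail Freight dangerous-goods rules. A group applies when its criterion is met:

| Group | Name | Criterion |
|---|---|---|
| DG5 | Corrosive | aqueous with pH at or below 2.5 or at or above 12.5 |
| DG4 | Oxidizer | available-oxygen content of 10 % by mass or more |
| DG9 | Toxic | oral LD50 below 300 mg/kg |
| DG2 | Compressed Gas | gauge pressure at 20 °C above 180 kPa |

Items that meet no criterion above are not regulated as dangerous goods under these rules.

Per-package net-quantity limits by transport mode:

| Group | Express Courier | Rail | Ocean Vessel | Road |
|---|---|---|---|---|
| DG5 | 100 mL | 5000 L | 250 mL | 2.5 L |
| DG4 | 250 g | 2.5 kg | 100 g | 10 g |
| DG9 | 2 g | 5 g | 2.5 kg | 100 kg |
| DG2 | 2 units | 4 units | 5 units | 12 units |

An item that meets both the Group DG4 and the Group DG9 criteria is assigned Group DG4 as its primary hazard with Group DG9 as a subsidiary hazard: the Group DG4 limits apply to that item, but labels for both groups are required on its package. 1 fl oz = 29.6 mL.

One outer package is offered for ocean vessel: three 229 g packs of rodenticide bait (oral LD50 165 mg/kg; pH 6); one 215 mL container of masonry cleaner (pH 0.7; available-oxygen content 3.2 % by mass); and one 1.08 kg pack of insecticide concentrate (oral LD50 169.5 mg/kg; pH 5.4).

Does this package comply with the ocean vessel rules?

With oral LD50 165 mg/kg (< 300 mg/kg), the rodenticide bait falls in Group DG9.
The masonry cleaner has pH 0.7, which is ≤ 2.5, so it is Group DG5 (Corrosive).
Oral LD50 169.5 mg/kg meets the Group DG9 criterion (Toxic), so the insecticide concentrate is Group DG9.
Total Group DG9: (three 229 g packs = 687 g) + 1.08 kg = 1.767 kg.
1.767 kg is within the ocean vessel limit of 2.5 kg for Group DG9.
Group DG5 quantity: 215 mL.
215 mL ≤ 250 mL (ocean vessel limit, Group DG5) — within limit.
Every hazard group is within its ocean vessel limit and no segregation rule is violated.

Yes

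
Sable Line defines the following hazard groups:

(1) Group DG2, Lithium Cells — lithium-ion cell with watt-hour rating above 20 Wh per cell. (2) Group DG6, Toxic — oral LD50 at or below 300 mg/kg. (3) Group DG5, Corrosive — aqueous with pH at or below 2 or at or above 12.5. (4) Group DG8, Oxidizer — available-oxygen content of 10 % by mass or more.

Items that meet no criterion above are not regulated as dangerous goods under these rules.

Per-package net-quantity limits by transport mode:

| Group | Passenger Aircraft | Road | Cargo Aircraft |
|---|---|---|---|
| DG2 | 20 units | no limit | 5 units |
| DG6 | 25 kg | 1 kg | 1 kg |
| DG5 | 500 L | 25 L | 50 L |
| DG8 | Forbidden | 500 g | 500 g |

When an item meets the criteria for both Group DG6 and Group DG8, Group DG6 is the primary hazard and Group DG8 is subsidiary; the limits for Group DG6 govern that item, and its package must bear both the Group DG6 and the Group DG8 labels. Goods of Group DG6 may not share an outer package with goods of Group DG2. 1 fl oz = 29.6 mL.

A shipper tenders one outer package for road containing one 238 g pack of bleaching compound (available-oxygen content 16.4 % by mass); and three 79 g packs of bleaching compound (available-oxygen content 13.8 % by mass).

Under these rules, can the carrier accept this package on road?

Yes

Bleaching compound: available-oxygen content 16.4 % by mass ≥ 10 % by mass → Group DG8 (Oxidizer).
Bleaching compound: available-oxygen content 13.8 % by mass ≥ 10 % by mass → Group DG8 (Oxidizer).
Group DG8 net quantity: 238 g + (three 79 g packs = 237 g) = 475 g.
475 g ≤ 500 g (road limit, Group DG8) — within limit.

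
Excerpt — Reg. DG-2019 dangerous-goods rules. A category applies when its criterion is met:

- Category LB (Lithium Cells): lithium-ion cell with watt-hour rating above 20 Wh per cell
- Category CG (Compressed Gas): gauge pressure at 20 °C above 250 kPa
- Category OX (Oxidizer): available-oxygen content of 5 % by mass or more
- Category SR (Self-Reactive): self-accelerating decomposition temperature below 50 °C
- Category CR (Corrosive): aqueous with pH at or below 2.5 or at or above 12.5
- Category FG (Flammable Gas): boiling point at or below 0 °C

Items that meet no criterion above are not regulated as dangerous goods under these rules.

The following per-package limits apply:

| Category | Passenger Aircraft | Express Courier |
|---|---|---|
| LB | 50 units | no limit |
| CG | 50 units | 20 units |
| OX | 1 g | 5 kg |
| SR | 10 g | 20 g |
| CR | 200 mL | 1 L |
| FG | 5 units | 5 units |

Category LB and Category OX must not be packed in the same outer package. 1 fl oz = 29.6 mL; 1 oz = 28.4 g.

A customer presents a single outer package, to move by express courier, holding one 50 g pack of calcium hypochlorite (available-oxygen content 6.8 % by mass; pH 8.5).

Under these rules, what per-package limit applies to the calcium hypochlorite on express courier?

With available-oxygen content 6.8 % by mass (≥ 5 % by mass), the calcium hypochlorite falls in Category OX.
The express courier limit for Category OX is 5 kg.

5 kg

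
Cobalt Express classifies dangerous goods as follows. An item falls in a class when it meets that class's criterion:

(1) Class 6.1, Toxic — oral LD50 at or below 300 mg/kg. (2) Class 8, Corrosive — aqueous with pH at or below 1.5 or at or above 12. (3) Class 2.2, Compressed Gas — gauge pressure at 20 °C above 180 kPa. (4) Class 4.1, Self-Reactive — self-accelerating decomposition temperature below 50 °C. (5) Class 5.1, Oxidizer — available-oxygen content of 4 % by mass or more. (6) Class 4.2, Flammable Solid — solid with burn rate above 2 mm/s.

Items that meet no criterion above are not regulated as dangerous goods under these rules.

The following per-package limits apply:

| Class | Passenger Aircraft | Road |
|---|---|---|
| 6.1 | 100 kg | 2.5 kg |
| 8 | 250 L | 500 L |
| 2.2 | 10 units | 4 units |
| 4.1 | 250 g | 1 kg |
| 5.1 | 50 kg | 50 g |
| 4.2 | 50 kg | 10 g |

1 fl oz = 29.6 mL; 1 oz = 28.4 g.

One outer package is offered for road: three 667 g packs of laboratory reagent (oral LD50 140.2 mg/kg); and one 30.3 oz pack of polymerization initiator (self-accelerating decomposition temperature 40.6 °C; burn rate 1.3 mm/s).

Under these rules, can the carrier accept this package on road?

With oral LD50 140.2 mg/kg (≤ 300 mg/kg), the laboratory reagent falls in Class 6.1.
The polymerization initiator has self-accelerating decomposition temperature 40.6 °C, which is < 50 °C, so it is Class 4.1 (Self-Reactive).
Class 4.1 quantity: one 30.3 oz pack = 860.52 g.
860.52 g ≤ 1 kg (road limit, Class 4.1) — within limit.
Class 6.1 quantity: three 667 g packs = 2.001 kg.
2.001 kg is within the road limit of 2.5 kg for Class 6.1.
Every hazard class is within its road limit and no segregation rule is violated.

Yes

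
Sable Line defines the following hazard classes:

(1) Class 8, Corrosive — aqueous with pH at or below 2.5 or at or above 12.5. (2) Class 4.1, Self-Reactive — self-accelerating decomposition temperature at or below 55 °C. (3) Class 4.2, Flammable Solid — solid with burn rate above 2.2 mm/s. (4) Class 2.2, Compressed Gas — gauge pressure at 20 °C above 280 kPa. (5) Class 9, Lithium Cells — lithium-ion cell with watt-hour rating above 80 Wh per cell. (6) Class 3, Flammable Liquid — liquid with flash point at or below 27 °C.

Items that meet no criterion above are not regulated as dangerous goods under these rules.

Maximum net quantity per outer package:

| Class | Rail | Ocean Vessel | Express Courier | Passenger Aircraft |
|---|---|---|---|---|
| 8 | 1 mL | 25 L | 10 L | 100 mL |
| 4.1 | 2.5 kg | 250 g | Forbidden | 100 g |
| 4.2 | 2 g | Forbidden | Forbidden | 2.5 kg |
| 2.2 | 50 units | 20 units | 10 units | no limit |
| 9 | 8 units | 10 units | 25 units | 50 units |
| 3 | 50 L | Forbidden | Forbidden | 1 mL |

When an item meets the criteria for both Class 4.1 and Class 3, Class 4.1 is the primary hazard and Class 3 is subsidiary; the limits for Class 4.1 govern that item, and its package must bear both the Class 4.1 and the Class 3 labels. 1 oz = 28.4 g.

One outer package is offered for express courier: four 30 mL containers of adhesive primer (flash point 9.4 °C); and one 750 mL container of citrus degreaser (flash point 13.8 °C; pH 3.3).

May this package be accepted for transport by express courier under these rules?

No

Flash point 9.4 °C meets the Class 3 criterion (Flammable Liquid), so the adhesive primer is Class 3.
Flash point 13.8 °C meets the Class 3 criterion (Flammable Liquid), so the citrus degreaser is Class 3.
Class 3 net quantity: (four 30 mL containers = 120 mL) + 750 mL = 870 mL.
By express courier, Class 3 is Forbidden regardless of quantity.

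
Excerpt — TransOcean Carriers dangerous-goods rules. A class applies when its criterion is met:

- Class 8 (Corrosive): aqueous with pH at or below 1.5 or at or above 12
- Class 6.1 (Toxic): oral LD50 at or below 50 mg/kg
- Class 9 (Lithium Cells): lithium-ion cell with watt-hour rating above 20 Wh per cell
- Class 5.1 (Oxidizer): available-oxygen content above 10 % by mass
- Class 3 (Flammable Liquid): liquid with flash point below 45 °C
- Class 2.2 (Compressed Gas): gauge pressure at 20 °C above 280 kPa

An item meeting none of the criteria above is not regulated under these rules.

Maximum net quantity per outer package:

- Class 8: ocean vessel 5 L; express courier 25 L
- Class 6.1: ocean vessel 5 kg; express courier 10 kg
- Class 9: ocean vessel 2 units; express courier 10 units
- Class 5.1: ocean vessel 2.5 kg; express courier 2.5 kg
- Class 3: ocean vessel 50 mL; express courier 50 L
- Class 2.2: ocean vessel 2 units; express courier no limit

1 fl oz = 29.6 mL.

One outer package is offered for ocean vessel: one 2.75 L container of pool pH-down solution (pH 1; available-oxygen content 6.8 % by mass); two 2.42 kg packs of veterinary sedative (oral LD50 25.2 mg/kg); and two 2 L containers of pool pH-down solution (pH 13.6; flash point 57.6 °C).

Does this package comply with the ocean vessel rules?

Pool pH-down solution: pH 1 ≤ 1.5 → Class 8 (Corrosive).
The veterinary sedative has oral LD50 25.2 mg/kg, which is ≤ 50 mg/kg, so it is Class 6.1 (Toxic).
pH 13.6 meets the Class 8 criterion (Corrosive), so the pool pH-down solution is Class 8.
Class 6.1 quantity: two 2.42 kg packs = 4.84 kg.
4.84 kg ≤ 5 kg (ocean vessel limit, Class 6.1) — within limit.
Total Class 8: 2.75 L + (two 2 L containers = 4 L) = 6.75 L.
6.75 L exceeds the ocean vessel limit of 5 L for Class 8.

No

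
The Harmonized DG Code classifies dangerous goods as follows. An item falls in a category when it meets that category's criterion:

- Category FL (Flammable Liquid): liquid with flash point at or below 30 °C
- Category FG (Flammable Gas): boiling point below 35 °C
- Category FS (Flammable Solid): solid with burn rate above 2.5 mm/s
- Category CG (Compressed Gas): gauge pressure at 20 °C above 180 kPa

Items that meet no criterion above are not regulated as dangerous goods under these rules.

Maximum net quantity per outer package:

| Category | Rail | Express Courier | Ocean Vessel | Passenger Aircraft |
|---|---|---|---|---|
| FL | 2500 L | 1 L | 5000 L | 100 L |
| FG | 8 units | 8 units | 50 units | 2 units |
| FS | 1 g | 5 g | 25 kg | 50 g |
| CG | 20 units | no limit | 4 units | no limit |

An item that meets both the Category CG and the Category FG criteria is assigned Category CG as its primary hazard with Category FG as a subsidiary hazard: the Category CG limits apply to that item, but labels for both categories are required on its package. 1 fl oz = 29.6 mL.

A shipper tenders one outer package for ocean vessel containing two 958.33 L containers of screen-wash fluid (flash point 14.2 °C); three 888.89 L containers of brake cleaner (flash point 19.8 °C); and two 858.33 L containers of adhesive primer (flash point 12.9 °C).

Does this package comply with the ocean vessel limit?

Flash point 14.2 °C meets the Category FL criterion (Flammable Liquid), so the screen-wash fluid is Category FL.
The brake cleaner has flash point 19.8 °C, which is ≤ 30 °C, so it is Category FL (Flammable Liquid).
The adhesive primer has flash point 12.9 °C, which is ≤ 30 °C, so it is Category FL (Flammable Liquid).
Total Category FL: (two 958.33 L containers = 1916.66 L) + (three 888.89 L containers = 2666.67 L) + (two 858.33 L containers = 1716.66 L) = 6299.99 L.
6299.99 L exceeds the ocean vessel limit of 5000 L for Category FL.

No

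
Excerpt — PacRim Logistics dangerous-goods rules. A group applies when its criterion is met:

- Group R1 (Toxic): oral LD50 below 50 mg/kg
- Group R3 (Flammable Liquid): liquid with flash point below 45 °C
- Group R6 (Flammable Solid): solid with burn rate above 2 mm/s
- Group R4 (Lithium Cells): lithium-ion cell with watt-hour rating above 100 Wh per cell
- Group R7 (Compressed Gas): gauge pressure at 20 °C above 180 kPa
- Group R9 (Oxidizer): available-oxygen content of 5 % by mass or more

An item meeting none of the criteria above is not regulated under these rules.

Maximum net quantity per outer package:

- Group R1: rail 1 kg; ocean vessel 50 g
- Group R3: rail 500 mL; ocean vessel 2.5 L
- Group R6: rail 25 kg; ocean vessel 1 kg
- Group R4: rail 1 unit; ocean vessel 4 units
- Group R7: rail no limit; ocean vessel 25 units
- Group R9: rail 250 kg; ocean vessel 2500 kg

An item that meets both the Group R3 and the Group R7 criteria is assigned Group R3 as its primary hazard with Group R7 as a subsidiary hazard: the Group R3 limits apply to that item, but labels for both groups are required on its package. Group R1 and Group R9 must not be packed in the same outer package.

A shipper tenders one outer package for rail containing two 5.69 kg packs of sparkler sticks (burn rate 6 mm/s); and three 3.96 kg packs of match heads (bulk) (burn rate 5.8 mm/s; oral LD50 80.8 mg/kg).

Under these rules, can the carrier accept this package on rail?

Burn rate 6 mm/s meets the Group R6 criterion (Flammable Solid), so the sparkler sticks are Group R6.
The match heads (bulk) have burn rate 5.8 mm/s, which is > 2 mm/s, so they are Group R6 (Flammable Solid).
Group R6 net quantity: (two 5.69 kg packs = 11.38 kg) + (three 3.96 kg packs = 11.88 kg) = 23.26 kg.
23.26 kg ≤ 25 kg (rail limit, Group R6) — within limit.

Yes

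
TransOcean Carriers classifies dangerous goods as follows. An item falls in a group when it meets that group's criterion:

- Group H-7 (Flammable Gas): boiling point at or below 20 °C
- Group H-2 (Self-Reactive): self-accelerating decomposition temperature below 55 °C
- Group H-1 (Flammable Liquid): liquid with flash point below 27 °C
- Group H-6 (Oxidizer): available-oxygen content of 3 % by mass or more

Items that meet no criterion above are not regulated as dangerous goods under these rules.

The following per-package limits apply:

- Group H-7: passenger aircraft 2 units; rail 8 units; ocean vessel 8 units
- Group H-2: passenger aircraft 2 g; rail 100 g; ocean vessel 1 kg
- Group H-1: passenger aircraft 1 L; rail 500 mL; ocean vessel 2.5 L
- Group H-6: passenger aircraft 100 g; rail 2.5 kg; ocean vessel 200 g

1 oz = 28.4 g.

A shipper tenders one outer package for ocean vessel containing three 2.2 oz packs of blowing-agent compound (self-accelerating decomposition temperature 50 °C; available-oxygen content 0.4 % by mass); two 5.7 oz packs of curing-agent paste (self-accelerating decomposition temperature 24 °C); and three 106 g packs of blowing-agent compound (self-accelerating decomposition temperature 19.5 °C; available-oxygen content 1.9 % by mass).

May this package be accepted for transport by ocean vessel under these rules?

The blowing-agent compound has self-accelerating decomposition temperature 50 °C, which is < 55 °C, so it is Group H-2 (Self-Reactive).
Curing-agent paste: self-accelerating decomposition temperature 24 °C < 55 °C → Group H-2 (Self-Reactive).
The blowing-agent compound has self-accelerating decomposition temperature 19.5 °C, which is < 55 °C, so it is Group H-2 (Self-Reactive).
Total Group H-2: (three 2.2 oz packs = 187.44 g) + (two 5.7 oz packs = 323.76 g) + (three 106 g packs = 318 g) = 829.2 g.
That is within the Group H-2 ocean vessel limit of 1 kg.

Yes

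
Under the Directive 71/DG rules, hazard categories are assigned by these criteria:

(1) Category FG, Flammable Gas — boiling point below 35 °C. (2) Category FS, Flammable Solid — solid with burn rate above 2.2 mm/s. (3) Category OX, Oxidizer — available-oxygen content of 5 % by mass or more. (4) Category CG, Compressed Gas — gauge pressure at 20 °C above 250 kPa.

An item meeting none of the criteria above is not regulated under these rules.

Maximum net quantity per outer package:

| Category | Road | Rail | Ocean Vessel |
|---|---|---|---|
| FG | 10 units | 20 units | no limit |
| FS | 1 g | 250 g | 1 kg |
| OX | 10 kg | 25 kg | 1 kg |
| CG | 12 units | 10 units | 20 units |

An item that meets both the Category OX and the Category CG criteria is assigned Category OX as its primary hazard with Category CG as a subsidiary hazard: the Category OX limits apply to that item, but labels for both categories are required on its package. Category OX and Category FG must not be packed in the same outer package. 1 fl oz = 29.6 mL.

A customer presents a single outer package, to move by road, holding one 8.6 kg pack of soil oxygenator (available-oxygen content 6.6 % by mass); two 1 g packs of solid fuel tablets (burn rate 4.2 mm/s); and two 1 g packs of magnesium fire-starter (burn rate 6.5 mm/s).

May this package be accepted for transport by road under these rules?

With available-oxygen content 6.6 % by mass (≥ 5 % by mass), the soil oxygenator falls in Category OX.
Solid fuel tablets: burn rate 4.2 mm/s > 2.2 mm/s → Category FS (Flammable Solid).
The magnesium fire-starter has burn rate 6.5 mm/s, which is > 2.2 mm/s, so it is Category FS (Flammable Solid).
Category FS net quantity: (two 1 g packs = 2 g) + (two 1 g packs = 2 g) = 4 g.
4 g exceeds the road limit of 1 g for Category FS.
Category OX quantity: 8.6 kg.
That is within the Category OX road limit of 10 kg.
The segregation rule (Category OX with Category FG) does not apply to Category FS with Category OX.

No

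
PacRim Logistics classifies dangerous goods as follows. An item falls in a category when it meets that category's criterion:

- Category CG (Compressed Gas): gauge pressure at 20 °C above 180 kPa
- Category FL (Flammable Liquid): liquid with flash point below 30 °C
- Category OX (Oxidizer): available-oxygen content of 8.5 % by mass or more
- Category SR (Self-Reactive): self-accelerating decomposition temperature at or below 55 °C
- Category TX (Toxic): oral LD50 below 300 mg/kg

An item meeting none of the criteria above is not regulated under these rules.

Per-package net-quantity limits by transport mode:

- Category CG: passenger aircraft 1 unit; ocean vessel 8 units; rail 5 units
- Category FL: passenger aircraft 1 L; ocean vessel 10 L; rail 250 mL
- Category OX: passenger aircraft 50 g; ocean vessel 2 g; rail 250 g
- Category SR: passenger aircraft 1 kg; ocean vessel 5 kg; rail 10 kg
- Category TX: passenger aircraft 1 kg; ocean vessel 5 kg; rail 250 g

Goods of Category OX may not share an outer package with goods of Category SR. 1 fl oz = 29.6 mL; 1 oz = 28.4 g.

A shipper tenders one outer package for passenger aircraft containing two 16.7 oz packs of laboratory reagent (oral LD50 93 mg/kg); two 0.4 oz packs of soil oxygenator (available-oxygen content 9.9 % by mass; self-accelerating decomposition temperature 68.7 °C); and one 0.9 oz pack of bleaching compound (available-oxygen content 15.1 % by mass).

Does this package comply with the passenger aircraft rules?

Yes

With oral LD50 93 mg/kg (< 300 mg/kg), the laboratory reagent falls in Category TX.
Soil oxygenator: available-oxygen content 9.9 % by mass ≥ 8.5 % by mass → Category OX (Oxidizer).
With available-oxygen content 15.1 % by mass (≥ 8.5 % by mass), the bleaching compound falls in Category OX.
Category OX net quantity: (two 0.4 oz packs = 22.72 g) + (one 0.9 oz pack = 25.56 g) = 48.28 g.
48.28 g is within the passenger aircraft limit of 50 g for Category OX.
Category TX quantity: two 16.7 oz packs = 948.56 g.
948.56 g is within the passenger aircraft limit of 1 kg for Category TX.
The segregation rule (Category OX with Category SR) does not apply to Category OX with Category TX.
Every hazard category is within its passenger aircraft limit and no segregation rule is violated.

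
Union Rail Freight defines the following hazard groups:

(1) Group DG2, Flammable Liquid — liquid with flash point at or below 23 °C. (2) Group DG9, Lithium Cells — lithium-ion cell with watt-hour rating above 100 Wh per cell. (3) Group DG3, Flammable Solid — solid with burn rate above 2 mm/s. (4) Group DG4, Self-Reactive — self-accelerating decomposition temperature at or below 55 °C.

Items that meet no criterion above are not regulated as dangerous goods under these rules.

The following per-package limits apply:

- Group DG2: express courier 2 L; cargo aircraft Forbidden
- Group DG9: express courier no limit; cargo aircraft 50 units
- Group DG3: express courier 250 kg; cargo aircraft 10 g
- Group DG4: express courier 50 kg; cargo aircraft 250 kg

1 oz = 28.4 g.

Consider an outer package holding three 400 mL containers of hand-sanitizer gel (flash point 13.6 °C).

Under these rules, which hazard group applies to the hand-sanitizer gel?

The hand-sanitizer gel has flash point 13.6 °C, which is ≤ 23 °C, so it is Group DG2 (Flammable Liquid).

Group DG2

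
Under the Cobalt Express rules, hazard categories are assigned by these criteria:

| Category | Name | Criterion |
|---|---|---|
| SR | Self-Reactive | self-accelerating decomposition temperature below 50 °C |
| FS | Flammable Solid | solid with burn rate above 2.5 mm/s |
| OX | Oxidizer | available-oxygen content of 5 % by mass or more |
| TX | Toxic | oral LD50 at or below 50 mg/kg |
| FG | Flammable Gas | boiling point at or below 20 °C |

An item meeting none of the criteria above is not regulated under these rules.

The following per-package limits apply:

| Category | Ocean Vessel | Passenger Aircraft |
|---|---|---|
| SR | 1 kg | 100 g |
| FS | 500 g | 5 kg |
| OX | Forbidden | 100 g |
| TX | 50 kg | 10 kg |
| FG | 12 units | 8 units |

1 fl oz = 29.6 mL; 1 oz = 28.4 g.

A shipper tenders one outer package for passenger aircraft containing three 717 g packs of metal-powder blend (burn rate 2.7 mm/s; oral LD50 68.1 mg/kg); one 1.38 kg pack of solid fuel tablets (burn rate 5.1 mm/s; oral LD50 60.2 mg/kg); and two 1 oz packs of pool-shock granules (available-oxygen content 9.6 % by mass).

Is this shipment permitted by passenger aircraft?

Burn rate 2.7 mm/s meets the Category FS criterion (Flammable Solid), so the metal-powder blend is Category FS.
Solid fuel tablets: burn rate 5.1 mm/s > 2.5 mm/s → Category FS (Flammable Solid).
Pool-shock granules: available-oxygen content 9.6 % by mass ≥ 5 % by mass → Category OX (Oxidizer).
Total Category FS: (three 717 g packs = 2.151 kg) + 1.38 kg = 3.531 kg.
That is within the Category FS passenger aircraft limit of 5 kg.
Category OX quantity: two 1 oz packs = 56.8 g.
56.8 g is within the passenger aircraft limit of 100 g for Category OX.
Every hazard category is within its passenger aircraft limit and no segregation rule is violated.

Yes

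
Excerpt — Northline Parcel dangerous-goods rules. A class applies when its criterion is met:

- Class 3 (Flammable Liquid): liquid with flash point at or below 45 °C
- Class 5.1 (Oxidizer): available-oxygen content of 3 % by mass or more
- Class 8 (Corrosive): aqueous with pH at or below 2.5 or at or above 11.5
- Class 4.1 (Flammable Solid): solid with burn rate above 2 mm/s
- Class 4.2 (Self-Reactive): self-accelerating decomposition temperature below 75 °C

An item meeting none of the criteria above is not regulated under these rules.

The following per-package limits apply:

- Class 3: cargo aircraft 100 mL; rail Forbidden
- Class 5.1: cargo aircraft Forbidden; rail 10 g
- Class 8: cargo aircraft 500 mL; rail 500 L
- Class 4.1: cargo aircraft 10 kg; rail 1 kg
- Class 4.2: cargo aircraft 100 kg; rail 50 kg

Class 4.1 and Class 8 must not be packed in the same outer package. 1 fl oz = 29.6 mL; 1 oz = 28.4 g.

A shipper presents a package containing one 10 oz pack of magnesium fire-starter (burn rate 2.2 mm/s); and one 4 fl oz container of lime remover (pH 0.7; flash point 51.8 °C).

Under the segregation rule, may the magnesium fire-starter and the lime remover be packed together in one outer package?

No

With burn rate 2.2 mm/s (> 2 mm/s), the magnesium fire-starter falls in Class 4.1.
Lime remover: pH 0.7 ≤ 2.5 → Class 8 (Corrosive).
Class 4.1 and Class 8 may not share an outer package.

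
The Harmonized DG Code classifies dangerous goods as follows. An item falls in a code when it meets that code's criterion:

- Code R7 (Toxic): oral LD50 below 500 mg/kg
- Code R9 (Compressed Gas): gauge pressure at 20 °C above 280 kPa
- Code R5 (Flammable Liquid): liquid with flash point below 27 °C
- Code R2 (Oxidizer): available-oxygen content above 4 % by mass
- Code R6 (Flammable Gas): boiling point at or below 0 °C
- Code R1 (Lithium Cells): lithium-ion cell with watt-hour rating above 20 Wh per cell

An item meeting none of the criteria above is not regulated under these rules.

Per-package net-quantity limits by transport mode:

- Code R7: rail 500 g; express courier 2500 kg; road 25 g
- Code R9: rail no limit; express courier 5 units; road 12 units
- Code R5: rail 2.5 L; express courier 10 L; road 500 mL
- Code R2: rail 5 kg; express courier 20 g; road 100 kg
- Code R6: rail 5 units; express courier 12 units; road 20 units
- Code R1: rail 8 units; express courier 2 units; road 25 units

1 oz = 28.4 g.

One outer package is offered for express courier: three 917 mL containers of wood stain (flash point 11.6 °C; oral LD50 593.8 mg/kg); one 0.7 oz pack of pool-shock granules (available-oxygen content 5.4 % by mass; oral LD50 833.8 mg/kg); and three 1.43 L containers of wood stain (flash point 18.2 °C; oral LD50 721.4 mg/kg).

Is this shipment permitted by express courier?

Yes

Wood stain: flash point 11.6 °C < 27 °C → Code R5 (Flammable Liquid).
With available-oxygen content 5.4 % by mass (> 4 % by mass), the pool-shock granules fall in Code R2.
With flash point 18.2 °C (< 27 °C), the wood stain falls in Code R5.
Total Code R5: (three 917 mL containers = 2.751 L) + (three 1.43 L containers = 4.29 L) = 7.041 L.
That is within the Code R5 express courier limit of 10 L.
Code R2 quantity: one 0.7 oz pack = 19.88 g.
19.88 g ≤ 20 g (express courier limit, Code R2) — within limit.
Every hazard code is within its express courier limit and no segregation rule is violated.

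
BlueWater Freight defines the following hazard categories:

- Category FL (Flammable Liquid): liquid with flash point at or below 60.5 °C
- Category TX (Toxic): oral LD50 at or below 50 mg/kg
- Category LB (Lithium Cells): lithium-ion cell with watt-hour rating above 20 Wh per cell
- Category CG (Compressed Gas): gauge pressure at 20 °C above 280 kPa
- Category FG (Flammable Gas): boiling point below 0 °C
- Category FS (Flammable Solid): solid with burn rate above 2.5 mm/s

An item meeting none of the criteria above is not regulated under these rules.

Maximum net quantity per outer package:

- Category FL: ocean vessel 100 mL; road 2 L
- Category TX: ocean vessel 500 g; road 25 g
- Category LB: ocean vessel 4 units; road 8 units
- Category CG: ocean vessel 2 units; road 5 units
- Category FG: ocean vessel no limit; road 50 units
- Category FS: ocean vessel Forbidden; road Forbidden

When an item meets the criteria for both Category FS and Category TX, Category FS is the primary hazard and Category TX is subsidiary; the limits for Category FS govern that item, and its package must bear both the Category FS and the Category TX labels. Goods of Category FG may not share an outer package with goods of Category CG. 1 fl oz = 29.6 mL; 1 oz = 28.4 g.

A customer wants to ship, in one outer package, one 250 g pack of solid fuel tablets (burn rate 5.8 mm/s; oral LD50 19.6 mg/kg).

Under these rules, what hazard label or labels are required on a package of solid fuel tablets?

The solid fuel tablets have burn rate 5.8 mm/s, which is > 2.5 mm/s, so they are Category FS (Flammable Solid).
With oral LD50 19.6 mg/kg (≤ 50 mg/kg), the solid fuel tablets fall in Category TX.
By the precedence rule Category FS is primary and Category TX is subsidiary, and that rule requires both labels on the package.

Category FS and TX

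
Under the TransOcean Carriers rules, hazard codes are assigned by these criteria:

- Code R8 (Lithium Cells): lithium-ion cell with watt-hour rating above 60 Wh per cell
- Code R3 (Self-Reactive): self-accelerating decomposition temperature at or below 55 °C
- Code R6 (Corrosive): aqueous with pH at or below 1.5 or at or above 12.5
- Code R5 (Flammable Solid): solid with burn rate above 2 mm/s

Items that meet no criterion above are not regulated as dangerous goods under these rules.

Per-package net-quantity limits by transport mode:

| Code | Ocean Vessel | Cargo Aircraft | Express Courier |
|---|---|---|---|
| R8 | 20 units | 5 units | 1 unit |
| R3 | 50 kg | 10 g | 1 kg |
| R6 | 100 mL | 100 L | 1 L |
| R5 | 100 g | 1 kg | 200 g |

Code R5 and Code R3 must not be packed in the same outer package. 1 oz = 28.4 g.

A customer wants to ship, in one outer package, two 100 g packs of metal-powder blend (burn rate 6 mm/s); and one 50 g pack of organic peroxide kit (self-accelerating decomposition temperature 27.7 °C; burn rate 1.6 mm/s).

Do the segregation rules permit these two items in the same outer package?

No

With burn rate 6 mm/s (> 2 mm/s), the metal-powder blend falls in Code R5.
Organic peroxide kit: self-accelerating decomposition temperature 27.7 °C ≤ 55 °C → Code R3 (Self-Reactive).
Code R5 and Code R3 may not share an outer package.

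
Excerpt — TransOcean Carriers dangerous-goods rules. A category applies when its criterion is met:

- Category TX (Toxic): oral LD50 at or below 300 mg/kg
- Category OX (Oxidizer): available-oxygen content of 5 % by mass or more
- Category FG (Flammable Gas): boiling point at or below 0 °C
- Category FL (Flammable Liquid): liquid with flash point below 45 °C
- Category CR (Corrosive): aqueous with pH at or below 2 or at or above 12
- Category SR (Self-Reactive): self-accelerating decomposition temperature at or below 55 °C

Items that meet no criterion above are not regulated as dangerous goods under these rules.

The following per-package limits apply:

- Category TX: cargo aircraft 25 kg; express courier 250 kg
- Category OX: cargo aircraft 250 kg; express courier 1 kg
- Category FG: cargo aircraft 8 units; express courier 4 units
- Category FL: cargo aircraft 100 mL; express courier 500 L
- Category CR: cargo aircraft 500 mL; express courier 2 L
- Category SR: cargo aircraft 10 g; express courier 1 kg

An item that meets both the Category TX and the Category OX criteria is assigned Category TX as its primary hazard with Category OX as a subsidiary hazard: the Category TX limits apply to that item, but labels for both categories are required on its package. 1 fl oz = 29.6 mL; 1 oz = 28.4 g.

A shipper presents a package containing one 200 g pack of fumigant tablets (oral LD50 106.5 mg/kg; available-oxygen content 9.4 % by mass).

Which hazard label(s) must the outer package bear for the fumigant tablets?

Category OX and TX

Fumigant tablets: oral LD50 106.5 mg/kg ≤ 300 mg/kg → Category TX (Toxic).
The fumigant tablets have available-oxygen content 9.4 % by mass, which is ≥ 5 % by mass, so they are Category OX (Oxidizer).
By the precedence rule Category TX is primary and Category OX is subsidiary, and that rule requires both labels on the package.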